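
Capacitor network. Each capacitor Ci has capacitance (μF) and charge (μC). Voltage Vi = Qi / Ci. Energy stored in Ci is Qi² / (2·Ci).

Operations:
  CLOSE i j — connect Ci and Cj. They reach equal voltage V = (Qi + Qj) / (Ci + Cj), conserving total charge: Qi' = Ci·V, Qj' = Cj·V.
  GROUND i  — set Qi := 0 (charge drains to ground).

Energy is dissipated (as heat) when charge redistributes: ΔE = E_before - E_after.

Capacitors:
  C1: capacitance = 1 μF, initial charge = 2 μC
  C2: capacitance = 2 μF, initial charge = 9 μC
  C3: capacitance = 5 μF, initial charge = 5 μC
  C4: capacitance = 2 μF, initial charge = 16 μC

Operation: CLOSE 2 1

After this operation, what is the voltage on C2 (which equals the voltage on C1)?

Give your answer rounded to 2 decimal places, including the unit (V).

Answer: 3.67 V

Derivation:
Initial: C1(1μF, Q=2μC, V=2.00V), C2(2μF, Q=9μC, V=4.50V), C3(5μF, Q=5μC, V=1.00V), C4(2μF, Q=16μC, V=8.00V)
Op 1: CLOSE 2-1: Q_total=11.00, C_total=3.00, V=3.67; Q2=7.33, Q1=3.67; dissipated=2.083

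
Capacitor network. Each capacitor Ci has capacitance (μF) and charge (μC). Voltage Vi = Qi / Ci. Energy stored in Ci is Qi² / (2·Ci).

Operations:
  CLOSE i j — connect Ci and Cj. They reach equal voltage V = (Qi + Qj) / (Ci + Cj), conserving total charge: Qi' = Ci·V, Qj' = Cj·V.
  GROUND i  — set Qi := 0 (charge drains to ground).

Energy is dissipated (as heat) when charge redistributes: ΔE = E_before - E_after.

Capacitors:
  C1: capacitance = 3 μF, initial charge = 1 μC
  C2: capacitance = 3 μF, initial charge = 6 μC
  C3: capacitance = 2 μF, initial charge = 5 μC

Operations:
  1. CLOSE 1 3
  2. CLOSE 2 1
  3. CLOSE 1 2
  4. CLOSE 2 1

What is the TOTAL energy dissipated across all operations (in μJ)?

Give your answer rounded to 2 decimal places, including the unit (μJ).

Initial: C1(3μF, Q=1μC, V=0.33V), C2(3μF, Q=6μC, V=2.00V), C3(2μF, Q=5μC, V=2.50V)
Op 1: CLOSE 1-3: Q_total=6.00, C_total=5.00, V=1.20; Q1=3.60, Q3=2.40; dissipated=2.817
Op 2: CLOSE 2-1: Q_total=9.60, C_total=6.00, V=1.60; Q2=4.80, Q1=4.80; dissipated=0.480
Op 3: CLOSE 1-2: Q_total=9.60, C_total=6.00, V=1.60; Q1=4.80, Q2=4.80; dissipated=0.000
Op 4: CLOSE 2-1: Q_total=9.60, C_total=6.00, V=1.60; Q2=4.80, Q1=4.80; dissipated=0.000
Total dissipated: 3.297 μJ

Answer: 3.30 μJ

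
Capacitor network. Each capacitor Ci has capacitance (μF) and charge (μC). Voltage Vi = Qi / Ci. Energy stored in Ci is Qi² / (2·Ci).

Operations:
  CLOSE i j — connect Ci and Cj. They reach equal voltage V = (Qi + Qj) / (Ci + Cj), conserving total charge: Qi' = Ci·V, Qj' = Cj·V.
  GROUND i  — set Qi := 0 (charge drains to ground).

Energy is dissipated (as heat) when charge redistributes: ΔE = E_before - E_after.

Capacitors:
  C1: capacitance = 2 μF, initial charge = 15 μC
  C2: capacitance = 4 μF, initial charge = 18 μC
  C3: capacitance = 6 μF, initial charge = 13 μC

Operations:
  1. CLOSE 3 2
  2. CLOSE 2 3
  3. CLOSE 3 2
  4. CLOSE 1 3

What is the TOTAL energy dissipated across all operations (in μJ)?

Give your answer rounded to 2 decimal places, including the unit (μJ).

Initial: C1(2μF, Q=15μC, V=7.50V), C2(4μF, Q=18μC, V=4.50V), C3(6μF, Q=13μC, V=2.17V)
Op 1: CLOSE 3-2: Q_total=31.00, C_total=10.00, V=3.10; Q3=18.60, Q2=12.40; dissipated=6.533
Op 2: CLOSE 2-3: Q_total=31.00, C_total=10.00, V=3.10; Q2=12.40, Q3=18.60; dissipated=0.000
Op 3: CLOSE 3-2: Q_total=31.00, C_total=10.00, V=3.10; Q3=18.60, Q2=12.40; dissipated=0.000
Op 4: CLOSE 1-3: Q_total=33.60, C_total=8.00, V=4.20; Q1=8.40, Q3=25.20; dissipated=14.520
Total dissipated: 21.053 μJ

Answer: 21.05 μJ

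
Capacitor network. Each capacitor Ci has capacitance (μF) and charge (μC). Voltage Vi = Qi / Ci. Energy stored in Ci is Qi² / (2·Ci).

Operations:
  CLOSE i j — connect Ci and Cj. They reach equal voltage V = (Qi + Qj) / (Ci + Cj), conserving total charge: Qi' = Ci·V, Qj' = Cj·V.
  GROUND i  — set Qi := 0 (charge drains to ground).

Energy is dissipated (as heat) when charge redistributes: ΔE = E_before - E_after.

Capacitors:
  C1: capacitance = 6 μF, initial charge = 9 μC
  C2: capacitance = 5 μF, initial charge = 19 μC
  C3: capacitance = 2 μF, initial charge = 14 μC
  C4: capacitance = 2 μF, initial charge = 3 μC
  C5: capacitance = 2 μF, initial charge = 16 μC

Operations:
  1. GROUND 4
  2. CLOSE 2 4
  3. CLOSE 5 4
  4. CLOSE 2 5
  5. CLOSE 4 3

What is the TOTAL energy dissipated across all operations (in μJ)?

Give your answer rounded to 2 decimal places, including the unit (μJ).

Answer: 32.87 μJ

Derivation:
Initial: C1(6μF, Q=9μC, V=1.50V), C2(5μF, Q=19μC, V=3.80V), C3(2μF, Q=14μC, V=7.00V), C4(2μF, Q=3μC, V=1.50V), C5(2μF, Q=16μC, V=8.00V)
Op 1: GROUND 4: Q4=0; energy lost=2.250
Op 2: CLOSE 2-4: Q_total=19.00, C_total=7.00, V=2.71; Q2=13.57, Q4=5.43; dissipated=10.314
Op 3: CLOSE 5-4: Q_total=21.43, C_total=4.00, V=5.36; Q5=10.71, Q4=10.71; dissipated=13.969
Op 4: CLOSE 2-5: Q_total=24.29, C_total=7.00, V=3.47; Q2=17.35, Q5=6.94; dissipated=4.989
Op 5: CLOSE 4-3: Q_total=24.71, C_total=4.00, V=6.18; Q4=12.36, Q3=12.36; dissipated=1.349
Total dissipated: 32.872 μJ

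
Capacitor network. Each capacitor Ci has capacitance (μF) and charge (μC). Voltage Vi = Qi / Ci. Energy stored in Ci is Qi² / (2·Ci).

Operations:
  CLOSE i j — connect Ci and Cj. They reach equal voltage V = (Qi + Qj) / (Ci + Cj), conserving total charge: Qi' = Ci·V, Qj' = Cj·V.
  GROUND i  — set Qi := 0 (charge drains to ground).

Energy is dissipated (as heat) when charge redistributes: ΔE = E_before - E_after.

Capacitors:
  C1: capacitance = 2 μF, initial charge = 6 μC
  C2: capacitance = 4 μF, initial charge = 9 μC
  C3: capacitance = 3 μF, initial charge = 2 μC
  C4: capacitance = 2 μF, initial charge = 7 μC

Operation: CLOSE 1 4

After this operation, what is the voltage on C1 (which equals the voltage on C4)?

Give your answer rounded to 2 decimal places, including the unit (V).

Answer: 3.25 V

Derivation:
Initial: C1(2μF, Q=6μC, V=3.00V), C2(4μF, Q=9μC, V=2.25V), C3(3μF, Q=2μC, V=0.67V), C4(2μF, Q=7μC, V=3.50V)
Op 1: CLOSE 1-4: Q_total=13.00, C_total=4.00, V=3.25; Q1=6.50, Q4=6.50; dissipated=0.125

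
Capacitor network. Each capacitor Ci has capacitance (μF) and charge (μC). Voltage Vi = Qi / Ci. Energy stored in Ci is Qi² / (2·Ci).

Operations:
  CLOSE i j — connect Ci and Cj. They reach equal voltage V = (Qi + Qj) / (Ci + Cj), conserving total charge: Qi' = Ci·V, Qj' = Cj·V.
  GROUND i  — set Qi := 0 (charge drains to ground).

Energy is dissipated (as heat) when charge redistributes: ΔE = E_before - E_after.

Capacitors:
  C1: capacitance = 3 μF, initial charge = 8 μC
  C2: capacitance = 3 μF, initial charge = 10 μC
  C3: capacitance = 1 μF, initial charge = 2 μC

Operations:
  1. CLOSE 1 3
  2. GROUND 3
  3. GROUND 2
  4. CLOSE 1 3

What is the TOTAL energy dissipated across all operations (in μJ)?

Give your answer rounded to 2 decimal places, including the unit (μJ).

Answer: 22.30 μJ

Derivation:
Initial: C1(3μF, Q=8μC, V=2.67V), C2(3μF, Q=10μC, V=3.33V), C3(1μF, Q=2μC, V=2.00V)
Op 1: CLOSE 1-3: Q_total=10.00, C_total=4.00, V=2.50; Q1=7.50, Q3=2.50; dissipated=0.167
Op 2: GROUND 3: Q3=0; energy lost=3.125
Op 3: GROUND 2: Q2=0; energy lost=16.667
Op 4: CLOSE 1-3: Q_total=7.50, C_total=4.00, V=1.88; Q1=5.62, Q3=1.88; dissipated=2.344
Total dissipated: 22.302 μJ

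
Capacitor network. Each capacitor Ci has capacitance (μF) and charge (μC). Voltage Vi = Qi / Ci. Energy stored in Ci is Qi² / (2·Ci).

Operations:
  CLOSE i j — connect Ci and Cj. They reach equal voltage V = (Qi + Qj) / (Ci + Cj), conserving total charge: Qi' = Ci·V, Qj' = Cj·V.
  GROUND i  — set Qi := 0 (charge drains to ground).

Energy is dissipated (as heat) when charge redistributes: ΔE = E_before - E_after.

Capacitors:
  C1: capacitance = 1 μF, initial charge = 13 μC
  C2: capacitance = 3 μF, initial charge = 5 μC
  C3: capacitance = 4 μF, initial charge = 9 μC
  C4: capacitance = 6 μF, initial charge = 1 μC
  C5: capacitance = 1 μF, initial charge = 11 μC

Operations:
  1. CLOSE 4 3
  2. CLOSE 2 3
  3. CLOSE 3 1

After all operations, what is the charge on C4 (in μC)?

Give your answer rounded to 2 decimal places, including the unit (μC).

Initial: C1(1μF, Q=13μC, V=13.00V), C2(3μF, Q=5μC, V=1.67V), C3(4μF, Q=9μC, V=2.25V), C4(6μF, Q=1μC, V=0.17V), C5(1μF, Q=11μC, V=11.00V)
Op 1: CLOSE 4-3: Q_total=10.00, C_total=10.00, V=1.00; Q4=6.00, Q3=4.00; dissipated=5.208
Op 2: CLOSE 2-3: Q_total=9.00, C_total=7.00, V=1.29; Q2=3.86, Q3=5.14; dissipated=0.381
Op 3: CLOSE 3-1: Q_total=18.14, C_total=5.00, V=3.63; Q3=14.51, Q1=3.63; dissipated=54.890
Final charges: Q1=3.63, Q2=3.86, Q3=14.51, Q4=6.00, Q5=11.00

Answer: 6.00 μC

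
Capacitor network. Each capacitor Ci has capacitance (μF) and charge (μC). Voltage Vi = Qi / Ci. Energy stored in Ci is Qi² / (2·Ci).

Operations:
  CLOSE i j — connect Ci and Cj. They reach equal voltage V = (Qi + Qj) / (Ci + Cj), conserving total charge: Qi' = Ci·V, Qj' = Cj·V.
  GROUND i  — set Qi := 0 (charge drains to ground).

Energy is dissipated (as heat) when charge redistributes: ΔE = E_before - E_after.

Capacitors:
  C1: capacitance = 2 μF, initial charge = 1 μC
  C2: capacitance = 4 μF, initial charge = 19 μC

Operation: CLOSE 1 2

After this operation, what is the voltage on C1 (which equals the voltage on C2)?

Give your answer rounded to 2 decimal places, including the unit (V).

Initial: C1(2μF, Q=1μC, V=0.50V), C2(4μF, Q=19μC, V=4.75V)
Op 1: CLOSE 1-2: Q_total=20.00, C_total=6.00, V=3.33; Q1=6.67, Q2=13.33; dissipated=12.042

Answer: 3.33 V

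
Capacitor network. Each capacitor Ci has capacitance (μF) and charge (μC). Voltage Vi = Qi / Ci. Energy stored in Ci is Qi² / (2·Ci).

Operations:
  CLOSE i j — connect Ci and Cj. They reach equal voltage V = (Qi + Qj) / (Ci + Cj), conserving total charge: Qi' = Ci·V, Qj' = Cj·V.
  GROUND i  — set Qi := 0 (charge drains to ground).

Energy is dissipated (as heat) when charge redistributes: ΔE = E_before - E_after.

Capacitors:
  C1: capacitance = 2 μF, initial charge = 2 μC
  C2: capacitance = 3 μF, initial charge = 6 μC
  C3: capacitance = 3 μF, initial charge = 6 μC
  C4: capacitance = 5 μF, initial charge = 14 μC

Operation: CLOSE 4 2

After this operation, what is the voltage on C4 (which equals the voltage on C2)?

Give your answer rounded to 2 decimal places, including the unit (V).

Answer: 2.50 V

Derivation:
Initial: C1(2μF, Q=2μC, V=1.00V), C2(3μF, Q=6μC, V=2.00V), C3(3μF, Q=6μC, V=2.00V), C4(5μF, Q=14μC, V=2.80V)
Op 1: CLOSE 4-2: Q_total=20.00, C_total=8.00, V=2.50; Q4=12.50, Q2=7.50; dissipated=0.600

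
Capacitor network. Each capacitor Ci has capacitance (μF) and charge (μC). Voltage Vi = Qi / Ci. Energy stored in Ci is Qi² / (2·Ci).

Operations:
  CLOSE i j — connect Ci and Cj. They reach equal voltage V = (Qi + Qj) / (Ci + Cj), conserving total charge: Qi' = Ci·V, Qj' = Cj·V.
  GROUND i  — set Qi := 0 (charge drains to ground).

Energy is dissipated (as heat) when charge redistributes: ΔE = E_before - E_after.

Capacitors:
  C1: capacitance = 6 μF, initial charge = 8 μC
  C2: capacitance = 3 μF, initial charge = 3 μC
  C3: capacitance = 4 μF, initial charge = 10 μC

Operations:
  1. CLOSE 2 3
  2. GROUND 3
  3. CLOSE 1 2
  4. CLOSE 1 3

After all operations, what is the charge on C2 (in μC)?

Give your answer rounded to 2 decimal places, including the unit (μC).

Answer: 4.52 μC

Derivation:
Initial: C1(6μF, Q=8μC, V=1.33V), C2(3μF, Q=3μC, V=1.00V), C3(4μF, Q=10μC, V=2.50V)
Op 1: CLOSE 2-3: Q_total=13.00, C_total=7.00, V=1.86; Q2=5.57, Q3=7.43; dissipated=1.929
Op 2: GROUND 3: Q3=0; energy lost=6.898
Op 3: CLOSE 1-2: Q_total=13.57, C_total=9.00, V=1.51; Q1=9.05, Q2=4.52; dissipated=0.274
Op 4: CLOSE 1-3: Q_total=9.05, C_total=10.00, V=0.90; Q1=5.43, Q3=3.62; dissipated=2.729
Final charges: Q1=5.43, Q2=4.52, Q3=3.62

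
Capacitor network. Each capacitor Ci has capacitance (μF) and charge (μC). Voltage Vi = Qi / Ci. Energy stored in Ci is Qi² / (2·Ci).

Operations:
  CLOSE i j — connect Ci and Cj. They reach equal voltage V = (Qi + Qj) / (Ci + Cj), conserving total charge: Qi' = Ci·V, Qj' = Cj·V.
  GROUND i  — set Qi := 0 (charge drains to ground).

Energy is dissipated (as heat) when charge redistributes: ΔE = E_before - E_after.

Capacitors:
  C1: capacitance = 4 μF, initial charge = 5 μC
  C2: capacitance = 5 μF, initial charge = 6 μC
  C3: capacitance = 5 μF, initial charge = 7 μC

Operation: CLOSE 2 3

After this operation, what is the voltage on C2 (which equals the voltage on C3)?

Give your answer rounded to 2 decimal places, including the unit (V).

Initial: C1(4μF, Q=5μC, V=1.25V), C2(5μF, Q=6μC, V=1.20V), C3(5μF, Q=7μC, V=1.40V)
Op 1: CLOSE 2-3: Q_total=13.00, C_total=10.00, V=1.30; Q2=6.50, Q3=6.50; dissipated=0.050

Answer: 1.30 V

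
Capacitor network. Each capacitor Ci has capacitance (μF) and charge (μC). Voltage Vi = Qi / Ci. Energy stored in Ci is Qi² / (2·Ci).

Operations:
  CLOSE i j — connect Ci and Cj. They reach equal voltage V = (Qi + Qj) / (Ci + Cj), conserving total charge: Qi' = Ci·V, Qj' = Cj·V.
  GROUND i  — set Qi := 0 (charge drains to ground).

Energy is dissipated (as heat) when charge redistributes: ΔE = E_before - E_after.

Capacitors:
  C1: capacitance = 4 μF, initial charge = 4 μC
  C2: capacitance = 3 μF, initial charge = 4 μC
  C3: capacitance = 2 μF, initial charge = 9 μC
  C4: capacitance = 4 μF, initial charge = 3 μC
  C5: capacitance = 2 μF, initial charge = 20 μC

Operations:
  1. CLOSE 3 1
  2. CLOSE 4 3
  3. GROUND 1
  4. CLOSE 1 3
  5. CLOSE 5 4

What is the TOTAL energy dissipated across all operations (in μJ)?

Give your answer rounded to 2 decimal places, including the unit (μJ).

Answer: 71.26 μJ

Derivation:
Initial: C1(4μF, Q=4μC, V=1.00V), C2(3μF, Q=4μC, V=1.33V), C3(2μF, Q=9μC, V=4.50V), C4(4μF, Q=3μC, V=0.75V), C5(2μF, Q=20μC, V=10.00V)
Op 1: CLOSE 3-1: Q_total=13.00, C_total=6.00, V=2.17; Q3=4.33, Q1=8.67; dissipated=8.167
Op 2: CLOSE 4-3: Q_total=7.33, C_total=6.00, V=1.22; Q4=4.89, Q3=2.44; dissipated=1.338
Op 3: GROUND 1: Q1=0; energy lost=9.389
Op 4: CLOSE 1-3: Q_total=2.44, C_total=6.00, V=0.41; Q1=1.63, Q3=0.81; dissipated=0.996
Op 5: CLOSE 5-4: Q_total=24.89, C_total=6.00, V=4.15; Q5=8.30, Q4=16.59; dissipated=51.366
Total dissipated: 71.256 μJ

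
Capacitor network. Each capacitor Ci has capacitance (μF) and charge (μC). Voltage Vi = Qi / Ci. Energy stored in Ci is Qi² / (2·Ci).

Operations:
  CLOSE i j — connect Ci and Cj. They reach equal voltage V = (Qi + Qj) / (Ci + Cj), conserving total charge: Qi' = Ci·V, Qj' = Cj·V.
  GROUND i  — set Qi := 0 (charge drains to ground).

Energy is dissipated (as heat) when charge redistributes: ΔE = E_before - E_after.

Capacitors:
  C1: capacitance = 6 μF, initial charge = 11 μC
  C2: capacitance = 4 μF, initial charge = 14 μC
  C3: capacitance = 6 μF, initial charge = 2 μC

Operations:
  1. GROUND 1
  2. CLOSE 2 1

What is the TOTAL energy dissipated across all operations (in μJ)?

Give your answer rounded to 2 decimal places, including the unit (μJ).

Answer: 24.78 μJ

Derivation:
Initial: C1(6μF, Q=11μC, V=1.83V), C2(4μF, Q=14μC, V=3.50V), C3(6μF, Q=2μC, V=0.33V)
Op 1: GROUND 1: Q1=0; energy lost=10.083
Op 2: CLOSE 2-1: Q_total=14.00, C_total=10.00, V=1.40; Q2=5.60, Q1=8.40; dissipated=14.700
Total dissipated: 24.783 μJ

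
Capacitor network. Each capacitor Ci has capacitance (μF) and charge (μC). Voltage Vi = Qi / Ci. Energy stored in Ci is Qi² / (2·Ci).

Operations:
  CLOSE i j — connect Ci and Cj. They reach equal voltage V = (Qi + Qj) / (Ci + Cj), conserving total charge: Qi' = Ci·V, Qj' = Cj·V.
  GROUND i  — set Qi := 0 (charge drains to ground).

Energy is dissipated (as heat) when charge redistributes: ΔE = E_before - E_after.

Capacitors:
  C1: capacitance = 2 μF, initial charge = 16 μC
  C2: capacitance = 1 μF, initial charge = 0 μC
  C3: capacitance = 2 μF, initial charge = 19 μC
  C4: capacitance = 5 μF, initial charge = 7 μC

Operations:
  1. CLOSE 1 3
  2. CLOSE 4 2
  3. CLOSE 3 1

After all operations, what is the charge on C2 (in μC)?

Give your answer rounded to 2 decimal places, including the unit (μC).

Initial: C1(2μF, Q=16μC, V=8.00V), C2(1μF, Q=0μC, V=0.00V), C3(2μF, Q=19μC, V=9.50V), C4(5μF, Q=7μC, V=1.40V)
Op 1: CLOSE 1-3: Q_total=35.00, C_total=4.00, V=8.75; Q1=17.50, Q3=17.50; dissipated=1.125
Op 2: CLOSE 4-2: Q_total=7.00, C_total=6.00, V=1.17; Q4=5.83, Q2=1.17; dissipated=0.817
Op 3: CLOSE 3-1: Q_total=35.00, C_total=4.00, V=8.75; Q3=17.50, Q1=17.50; dissipated=0.000
Final charges: Q1=17.50, Q2=1.17, Q3=17.50, Q4=5.83

Answer: 1.17 μC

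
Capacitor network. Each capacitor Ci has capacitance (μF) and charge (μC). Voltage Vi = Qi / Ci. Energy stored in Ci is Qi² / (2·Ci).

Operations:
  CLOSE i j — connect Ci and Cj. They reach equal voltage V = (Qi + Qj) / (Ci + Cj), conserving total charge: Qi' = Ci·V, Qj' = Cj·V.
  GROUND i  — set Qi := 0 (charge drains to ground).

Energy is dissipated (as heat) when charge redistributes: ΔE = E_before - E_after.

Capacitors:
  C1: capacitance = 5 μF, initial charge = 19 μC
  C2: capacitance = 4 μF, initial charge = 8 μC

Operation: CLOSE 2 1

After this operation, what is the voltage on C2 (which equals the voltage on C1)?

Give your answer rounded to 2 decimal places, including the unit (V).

Initial: C1(5μF, Q=19μC, V=3.80V), C2(4μF, Q=8μC, V=2.00V)
Op 1: CLOSE 2-1: Q_total=27.00, C_total=9.00, V=3.00; Q2=12.00, Q1=15.00; dissipated=3.600

Answer: 3.00 V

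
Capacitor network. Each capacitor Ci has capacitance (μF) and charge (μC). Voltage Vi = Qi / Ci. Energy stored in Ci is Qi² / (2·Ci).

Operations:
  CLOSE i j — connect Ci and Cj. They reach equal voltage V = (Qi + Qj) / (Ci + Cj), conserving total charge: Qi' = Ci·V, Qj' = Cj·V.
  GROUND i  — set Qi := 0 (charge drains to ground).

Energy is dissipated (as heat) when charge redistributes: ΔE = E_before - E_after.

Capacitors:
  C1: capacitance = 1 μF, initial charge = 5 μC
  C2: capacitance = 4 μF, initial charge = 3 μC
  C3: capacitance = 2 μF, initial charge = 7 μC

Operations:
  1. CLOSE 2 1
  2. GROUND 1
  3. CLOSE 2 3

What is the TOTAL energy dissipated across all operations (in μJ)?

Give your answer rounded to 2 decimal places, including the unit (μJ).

Initial: C1(1μF, Q=5μC, V=5.00V), C2(4μF, Q=3μC, V=0.75V), C3(2μF, Q=7μC, V=3.50V)
Op 1: CLOSE 2-1: Q_total=8.00, C_total=5.00, V=1.60; Q2=6.40, Q1=1.60; dissipated=7.225
Op 2: GROUND 1: Q1=0; energy lost=1.280
Op 3: CLOSE 2-3: Q_total=13.40, C_total=6.00, V=2.23; Q2=8.93, Q3=4.47; dissipated=2.407
Total dissipated: 10.912 μJ

Answer: 10.91 μJ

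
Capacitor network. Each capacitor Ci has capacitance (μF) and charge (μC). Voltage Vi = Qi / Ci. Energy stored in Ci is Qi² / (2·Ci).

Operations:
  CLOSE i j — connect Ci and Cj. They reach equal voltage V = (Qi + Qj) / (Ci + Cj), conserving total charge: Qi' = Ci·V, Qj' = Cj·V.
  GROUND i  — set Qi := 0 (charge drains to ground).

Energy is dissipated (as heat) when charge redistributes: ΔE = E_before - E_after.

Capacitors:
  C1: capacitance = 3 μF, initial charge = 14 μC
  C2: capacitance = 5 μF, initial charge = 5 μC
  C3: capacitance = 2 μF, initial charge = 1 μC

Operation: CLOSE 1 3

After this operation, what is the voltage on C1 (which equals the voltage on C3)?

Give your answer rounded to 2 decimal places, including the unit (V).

Initial: C1(3μF, Q=14μC, V=4.67V), C2(5μF, Q=5μC, V=1.00V), C3(2μF, Q=1μC, V=0.50V)
Op 1: CLOSE 1-3: Q_total=15.00, C_total=5.00, V=3.00; Q1=9.00, Q3=6.00; dissipated=10.417

Answer: 3.00 V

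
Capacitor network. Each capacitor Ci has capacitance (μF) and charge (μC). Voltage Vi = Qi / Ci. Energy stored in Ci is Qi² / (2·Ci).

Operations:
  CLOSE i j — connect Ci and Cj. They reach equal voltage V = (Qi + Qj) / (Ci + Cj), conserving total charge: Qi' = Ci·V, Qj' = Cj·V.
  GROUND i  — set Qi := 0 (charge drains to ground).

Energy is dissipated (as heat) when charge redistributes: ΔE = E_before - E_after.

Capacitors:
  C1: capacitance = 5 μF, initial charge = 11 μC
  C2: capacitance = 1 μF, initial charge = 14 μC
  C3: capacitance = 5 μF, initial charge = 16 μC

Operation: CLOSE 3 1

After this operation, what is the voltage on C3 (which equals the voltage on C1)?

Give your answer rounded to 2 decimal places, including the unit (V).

Initial: C1(5μF, Q=11μC, V=2.20V), C2(1μF, Q=14μC, V=14.00V), C3(5μF, Q=16μC, V=3.20V)
Op 1: CLOSE 3-1: Q_total=27.00, C_total=10.00, V=2.70; Q3=13.50, Q1=13.50; dissipated=1.250

Answer: 2.70 V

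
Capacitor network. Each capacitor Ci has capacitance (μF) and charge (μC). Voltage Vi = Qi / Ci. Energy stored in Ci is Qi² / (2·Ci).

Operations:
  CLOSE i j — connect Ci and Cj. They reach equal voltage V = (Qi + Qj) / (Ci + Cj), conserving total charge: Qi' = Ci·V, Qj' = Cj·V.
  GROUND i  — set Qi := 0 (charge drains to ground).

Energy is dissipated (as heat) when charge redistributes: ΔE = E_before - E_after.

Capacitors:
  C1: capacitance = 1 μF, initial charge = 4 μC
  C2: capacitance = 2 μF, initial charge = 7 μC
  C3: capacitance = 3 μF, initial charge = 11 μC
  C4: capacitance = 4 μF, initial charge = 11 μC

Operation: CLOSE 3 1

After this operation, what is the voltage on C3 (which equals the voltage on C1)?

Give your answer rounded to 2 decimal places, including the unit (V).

Initial: C1(1μF, Q=4μC, V=4.00V), C2(2μF, Q=7μC, V=3.50V), C3(3μF, Q=11μC, V=3.67V), C4(4μF, Q=11μC, V=2.75V)
Op 1: CLOSE 3-1: Q_total=15.00, C_total=4.00, V=3.75; Q3=11.25, Q1=3.75; dissipated=0.042

Answer: 3.75 V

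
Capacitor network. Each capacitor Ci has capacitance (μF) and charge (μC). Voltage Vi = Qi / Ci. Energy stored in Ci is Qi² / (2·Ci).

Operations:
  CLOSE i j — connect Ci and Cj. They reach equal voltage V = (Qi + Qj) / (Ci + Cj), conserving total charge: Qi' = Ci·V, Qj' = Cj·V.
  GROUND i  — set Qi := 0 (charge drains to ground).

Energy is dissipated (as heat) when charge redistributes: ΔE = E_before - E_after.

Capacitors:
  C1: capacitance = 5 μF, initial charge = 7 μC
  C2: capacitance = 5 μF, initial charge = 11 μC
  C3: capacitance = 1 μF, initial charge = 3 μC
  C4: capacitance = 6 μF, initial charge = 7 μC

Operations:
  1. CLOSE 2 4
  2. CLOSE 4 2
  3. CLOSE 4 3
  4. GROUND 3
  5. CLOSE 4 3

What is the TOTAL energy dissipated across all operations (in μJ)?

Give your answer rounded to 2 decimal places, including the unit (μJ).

Answer: 5.37 μJ

Derivation:
Initial: C1(5μF, Q=7μC, V=1.40V), C2(5μF, Q=11μC, V=2.20V), C3(1μF, Q=3μC, V=3.00V), C4(6μF, Q=7μC, V=1.17V)
Op 1: CLOSE 2-4: Q_total=18.00, C_total=11.00, V=1.64; Q2=8.18, Q4=9.82; dissipated=1.456
Op 2: CLOSE 4-2: Q_total=18.00, C_total=11.00, V=1.64; Q4=9.82, Q2=8.18; dissipated=0.000
Op 3: CLOSE 4-3: Q_total=12.82, C_total=7.00, V=1.83; Q4=10.99, Q3=1.83; dissipated=0.797
Op 4: GROUND 3: Q3=0; energy lost=1.677
Op 5: CLOSE 4-3: Q_total=10.99, C_total=7.00, V=1.57; Q4=9.42, Q3=1.57; dissipated=1.437
Total dissipated: 5.367 μJ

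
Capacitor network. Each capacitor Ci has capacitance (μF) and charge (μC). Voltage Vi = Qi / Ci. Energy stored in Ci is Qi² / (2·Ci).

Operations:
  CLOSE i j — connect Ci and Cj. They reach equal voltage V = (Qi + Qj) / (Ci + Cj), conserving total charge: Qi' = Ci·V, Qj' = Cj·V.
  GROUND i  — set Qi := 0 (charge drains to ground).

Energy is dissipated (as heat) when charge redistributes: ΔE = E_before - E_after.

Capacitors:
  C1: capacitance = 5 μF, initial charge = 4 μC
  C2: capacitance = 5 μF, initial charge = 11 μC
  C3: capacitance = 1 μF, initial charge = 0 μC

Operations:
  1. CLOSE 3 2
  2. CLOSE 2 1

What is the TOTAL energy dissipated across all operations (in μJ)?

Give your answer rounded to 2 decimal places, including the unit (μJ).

Answer: 3.35 μJ

Derivation:
Initial: C1(5μF, Q=4μC, V=0.80V), C2(5μF, Q=11μC, V=2.20V), C3(1μF, Q=0μC, V=0.00V)
Op 1: CLOSE 3-2: Q_total=11.00, C_total=6.00, V=1.83; Q3=1.83, Q2=9.17; dissipated=2.017
Op 2: CLOSE 2-1: Q_total=13.17, C_total=10.00, V=1.32; Q2=6.58, Q1=6.58; dissipated=1.335
Total dissipated: 3.351 μJ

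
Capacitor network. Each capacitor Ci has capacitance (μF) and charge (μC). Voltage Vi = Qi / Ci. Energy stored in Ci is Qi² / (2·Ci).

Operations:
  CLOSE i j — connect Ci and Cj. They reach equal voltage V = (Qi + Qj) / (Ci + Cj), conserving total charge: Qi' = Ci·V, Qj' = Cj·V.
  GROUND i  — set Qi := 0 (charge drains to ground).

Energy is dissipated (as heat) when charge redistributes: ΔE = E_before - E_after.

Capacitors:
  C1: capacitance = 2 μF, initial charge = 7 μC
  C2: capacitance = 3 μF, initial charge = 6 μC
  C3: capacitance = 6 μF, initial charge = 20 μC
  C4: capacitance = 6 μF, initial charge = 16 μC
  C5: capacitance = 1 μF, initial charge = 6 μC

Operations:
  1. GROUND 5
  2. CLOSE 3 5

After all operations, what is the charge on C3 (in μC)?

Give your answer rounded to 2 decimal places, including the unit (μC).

Answer: 17.14 μC

Derivation:
Initial: C1(2μF, Q=7μC, V=3.50V), C2(3μF, Q=6μC, V=2.00V), C3(6μF, Q=20μC, V=3.33V), C4(6μF, Q=16μC, V=2.67V), C5(1μF, Q=6μC, V=6.00V)
Op 1: GROUND 5: Q5=0; energy lost=18.000
Op 2: CLOSE 3-5: Q_total=20.00, C_total=7.00, V=2.86; Q3=17.14, Q5=2.86; dissipated=4.762
Final charges: Q1=7.00, Q2=6.00, Q3=17.14, Q4=16.00, Q5=2.86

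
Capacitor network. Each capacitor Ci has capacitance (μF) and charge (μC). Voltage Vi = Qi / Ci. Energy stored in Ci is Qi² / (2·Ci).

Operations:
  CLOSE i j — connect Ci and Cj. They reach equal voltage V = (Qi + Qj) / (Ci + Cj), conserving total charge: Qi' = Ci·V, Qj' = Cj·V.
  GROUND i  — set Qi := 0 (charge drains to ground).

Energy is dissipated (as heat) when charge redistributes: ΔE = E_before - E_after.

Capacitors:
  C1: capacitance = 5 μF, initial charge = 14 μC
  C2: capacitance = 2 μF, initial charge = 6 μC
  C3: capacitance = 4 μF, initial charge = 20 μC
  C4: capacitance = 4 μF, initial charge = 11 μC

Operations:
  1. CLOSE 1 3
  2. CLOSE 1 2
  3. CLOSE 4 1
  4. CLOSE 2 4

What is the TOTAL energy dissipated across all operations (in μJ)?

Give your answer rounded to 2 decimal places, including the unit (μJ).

Initial: C1(5μF, Q=14μC, V=2.80V), C2(2μF, Q=6μC, V=3.00V), C3(4μF, Q=20μC, V=5.00V), C4(4μF, Q=11μC, V=2.75V)
Op 1: CLOSE 1-3: Q_total=34.00, C_total=9.00, V=3.78; Q1=18.89, Q3=15.11; dissipated=5.378
Op 2: CLOSE 1-2: Q_total=24.89, C_total=7.00, V=3.56; Q1=17.78, Q2=7.11; dissipated=0.432
Op 3: CLOSE 4-1: Q_total=28.78, C_total=9.00, V=3.20; Q4=12.79, Q1=15.99; dissipated=0.721
Op 4: CLOSE 2-4: Q_total=19.90, C_total=6.00, V=3.32; Q2=6.63, Q4=13.27; dissipated=0.085
Total dissipated: 6.616 μJ

Answer: 6.62 μJ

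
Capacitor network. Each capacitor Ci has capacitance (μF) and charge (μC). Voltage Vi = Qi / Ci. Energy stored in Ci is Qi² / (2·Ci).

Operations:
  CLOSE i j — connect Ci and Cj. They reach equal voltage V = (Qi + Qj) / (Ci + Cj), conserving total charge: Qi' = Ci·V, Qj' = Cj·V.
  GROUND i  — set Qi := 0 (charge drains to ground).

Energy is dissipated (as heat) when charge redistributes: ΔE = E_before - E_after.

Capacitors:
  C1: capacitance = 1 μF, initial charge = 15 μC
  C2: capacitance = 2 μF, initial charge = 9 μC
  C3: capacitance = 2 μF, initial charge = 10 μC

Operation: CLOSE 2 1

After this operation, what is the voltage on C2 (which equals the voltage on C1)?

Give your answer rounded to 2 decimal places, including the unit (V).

Initial: C1(1μF, Q=15μC, V=15.00V), C2(2μF, Q=9μC, V=4.50V), C3(2μF, Q=10μC, V=5.00V)
Op 1: CLOSE 2-1: Q_total=24.00, C_total=3.00, V=8.00; Q2=16.00, Q1=8.00; dissipated=36.750

Answer: 8.00 V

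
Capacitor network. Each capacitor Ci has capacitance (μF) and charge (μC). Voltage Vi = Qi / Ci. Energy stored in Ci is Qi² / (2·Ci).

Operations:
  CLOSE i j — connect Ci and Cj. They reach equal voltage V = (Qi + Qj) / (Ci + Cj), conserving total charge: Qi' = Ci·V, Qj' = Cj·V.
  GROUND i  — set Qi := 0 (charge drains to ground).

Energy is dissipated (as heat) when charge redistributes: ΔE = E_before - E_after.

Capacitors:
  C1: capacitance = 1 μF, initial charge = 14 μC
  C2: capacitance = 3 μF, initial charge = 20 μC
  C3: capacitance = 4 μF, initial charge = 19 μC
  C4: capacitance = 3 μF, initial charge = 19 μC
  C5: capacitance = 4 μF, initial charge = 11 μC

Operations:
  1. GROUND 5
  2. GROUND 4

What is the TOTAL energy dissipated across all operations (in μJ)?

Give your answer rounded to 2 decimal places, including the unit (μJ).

Initial: C1(1μF, Q=14μC, V=14.00V), C2(3μF, Q=20μC, V=6.67V), C3(4μF, Q=19μC, V=4.75V), C4(3μF, Q=19μC, V=6.33V), C5(4μF, Q=11μC, V=2.75V)
Op 1: GROUND 5: Q5=0; energy lost=15.125
Op 2: GROUND 4: Q4=0; energy lost=60.167
Total dissipated: 75.292 μJ

Answer: 75.29 μJ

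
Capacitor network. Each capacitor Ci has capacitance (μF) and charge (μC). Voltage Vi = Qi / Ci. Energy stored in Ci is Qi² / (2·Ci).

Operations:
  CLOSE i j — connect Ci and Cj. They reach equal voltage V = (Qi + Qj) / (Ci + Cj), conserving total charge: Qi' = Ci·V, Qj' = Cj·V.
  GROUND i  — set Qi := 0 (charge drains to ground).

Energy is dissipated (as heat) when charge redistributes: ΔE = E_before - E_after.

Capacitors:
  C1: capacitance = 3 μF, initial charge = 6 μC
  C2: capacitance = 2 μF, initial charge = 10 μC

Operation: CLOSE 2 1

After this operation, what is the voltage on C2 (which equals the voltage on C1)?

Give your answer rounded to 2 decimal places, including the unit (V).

Initial: C1(3μF, Q=6μC, V=2.00V), C2(2μF, Q=10μC, V=5.00V)
Op 1: CLOSE 2-1: Q_total=16.00, C_total=5.00, V=3.20; Q2=6.40, Q1=9.60; dissipated=5.400

Answer: 3.20 V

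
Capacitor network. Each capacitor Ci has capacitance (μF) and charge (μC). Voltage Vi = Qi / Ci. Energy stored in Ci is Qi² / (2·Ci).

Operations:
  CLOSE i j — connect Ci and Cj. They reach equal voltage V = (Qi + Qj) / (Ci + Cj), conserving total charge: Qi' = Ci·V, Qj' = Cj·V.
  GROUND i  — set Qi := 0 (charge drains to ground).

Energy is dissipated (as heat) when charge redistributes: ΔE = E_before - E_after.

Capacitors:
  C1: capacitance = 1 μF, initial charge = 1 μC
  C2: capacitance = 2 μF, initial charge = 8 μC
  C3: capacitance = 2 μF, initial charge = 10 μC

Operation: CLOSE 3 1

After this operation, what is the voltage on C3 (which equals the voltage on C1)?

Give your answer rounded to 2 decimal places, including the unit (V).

Initial: C1(1μF, Q=1μC, V=1.00V), C2(2μF, Q=8μC, V=4.00V), C3(2μF, Q=10μC, V=5.00V)
Op 1: CLOSE 3-1: Q_total=11.00, C_total=3.00, V=3.67; Q3=7.33, Q1=3.67; dissipated=5.333

Answer: 3.67 V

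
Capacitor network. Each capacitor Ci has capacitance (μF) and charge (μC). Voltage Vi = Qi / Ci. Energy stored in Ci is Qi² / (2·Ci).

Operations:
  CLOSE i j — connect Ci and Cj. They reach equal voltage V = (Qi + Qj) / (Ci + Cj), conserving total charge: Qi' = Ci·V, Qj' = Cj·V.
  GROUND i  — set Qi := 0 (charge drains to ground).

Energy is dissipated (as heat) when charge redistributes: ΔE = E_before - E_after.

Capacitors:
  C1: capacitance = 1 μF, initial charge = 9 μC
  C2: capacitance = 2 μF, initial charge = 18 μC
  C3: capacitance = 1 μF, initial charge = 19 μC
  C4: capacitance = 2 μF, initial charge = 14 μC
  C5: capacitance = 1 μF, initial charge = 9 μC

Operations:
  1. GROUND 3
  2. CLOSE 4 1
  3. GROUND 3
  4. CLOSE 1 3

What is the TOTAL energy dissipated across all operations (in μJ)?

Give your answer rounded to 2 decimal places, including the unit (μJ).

Answer: 196.53 μJ

Derivation:
Initial: C1(1μF, Q=9μC, V=9.00V), C2(2μF, Q=18μC, V=9.00V), C3(1μF, Q=19μC, V=19.00V), C4(2μF, Q=14μC, V=7.00V), C5(1μF, Q=9μC, V=9.00V)
Op 1: GROUND 3: Q3=0; energy lost=180.500
Op 2: CLOSE 4-1: Q_total=23.00, C_total=3.00, V=7.67; Q4=15.33, Q1=7.67; dissipated=1.333
Op 3: GROUND 3: Q3=0; energy lost=0.000
Op 4: CLOSE 1-3: Q_total=7.67, C_total=2.00, V=3.83; Q1=3.83, Q3=3.83; dissipated=14.694
Total dissipated: 196.528 μJ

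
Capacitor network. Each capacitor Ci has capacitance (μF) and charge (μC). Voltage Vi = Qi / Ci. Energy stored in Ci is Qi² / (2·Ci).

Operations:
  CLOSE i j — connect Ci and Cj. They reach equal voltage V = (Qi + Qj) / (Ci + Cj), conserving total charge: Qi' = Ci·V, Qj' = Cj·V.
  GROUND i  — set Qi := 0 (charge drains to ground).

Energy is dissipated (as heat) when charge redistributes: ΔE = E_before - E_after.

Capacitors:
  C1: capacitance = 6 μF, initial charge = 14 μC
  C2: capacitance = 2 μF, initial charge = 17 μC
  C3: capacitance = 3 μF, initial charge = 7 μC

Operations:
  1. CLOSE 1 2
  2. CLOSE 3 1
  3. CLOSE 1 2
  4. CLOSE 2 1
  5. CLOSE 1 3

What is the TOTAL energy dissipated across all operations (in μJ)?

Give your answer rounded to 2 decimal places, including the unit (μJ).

Answer: 31.11 μJ

Derivation:
Initial: C1(6μF, Q=14μC, V=2.33V), C2(2μF, Q=17μC, V=8.50V), C3(3μF, Q=7μC, V=2.33V)
Op 1: CLOSE 1-2: Q_total=31.00, C_total=8.00, V=3.88; Q1=23.25, Q2=7.75; dissipated=28.521
Op 2: CLOSE 3-1: Q_total=30.25, C_total=9.00, V=3.36; Q3=10.08, Q1=20.17; dissipated=2.377
Op 3: CLOSE 1-2: Q_total=27.92, C_total=8.00, V=3.49; Q1=20.94, Q2=6.98; dissipated=0.198
Op 4: CLOSE 2-1: Q_total=27.92, C_total=8.00, V=3.49; Q2=6.98, Q1=20.94; dissipated=0.000
Op 5: CLOSE 1-3: Q_total=31.02, C_total=9.00, V=3.45; Q1=20.68, Q3=10.34; dissipated=0.017
Total dissipated: 31.112 μJ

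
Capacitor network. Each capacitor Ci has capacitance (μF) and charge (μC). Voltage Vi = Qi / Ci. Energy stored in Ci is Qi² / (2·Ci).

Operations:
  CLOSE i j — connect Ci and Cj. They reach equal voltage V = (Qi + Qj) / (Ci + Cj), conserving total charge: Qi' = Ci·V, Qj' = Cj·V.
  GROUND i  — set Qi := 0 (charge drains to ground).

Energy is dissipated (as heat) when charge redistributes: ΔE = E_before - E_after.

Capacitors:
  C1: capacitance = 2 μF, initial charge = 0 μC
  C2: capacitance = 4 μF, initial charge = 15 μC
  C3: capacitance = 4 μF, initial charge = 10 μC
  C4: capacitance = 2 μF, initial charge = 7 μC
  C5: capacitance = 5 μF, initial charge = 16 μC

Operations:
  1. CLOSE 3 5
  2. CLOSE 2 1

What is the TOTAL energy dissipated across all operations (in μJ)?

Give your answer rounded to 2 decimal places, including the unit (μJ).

Initial: C1(2μF, Q=0μC, V=0.00V), C2(4μF, Q=15μC, V=3.75V), C3(4μF, Q=10μC, V=2.50V), C4(2μF, Q=7μC, V=3.50V), C5(5μF, Q=16μC, V=3.20V)
Op 1: CLOSE 3-5: Q_total=26.00, C_total=9.00, V=2.89; Q3=11.56, Q5=14.44; dissipated=0.544
Op 2: CLOSE 2-1: Q_total=15.00, C_total=6.00, V=2.50; Q2=10.00, Q1=5.00; dissipated=9.375
Total dissipated: 9.919 μJ

Answer: 9.92 μJ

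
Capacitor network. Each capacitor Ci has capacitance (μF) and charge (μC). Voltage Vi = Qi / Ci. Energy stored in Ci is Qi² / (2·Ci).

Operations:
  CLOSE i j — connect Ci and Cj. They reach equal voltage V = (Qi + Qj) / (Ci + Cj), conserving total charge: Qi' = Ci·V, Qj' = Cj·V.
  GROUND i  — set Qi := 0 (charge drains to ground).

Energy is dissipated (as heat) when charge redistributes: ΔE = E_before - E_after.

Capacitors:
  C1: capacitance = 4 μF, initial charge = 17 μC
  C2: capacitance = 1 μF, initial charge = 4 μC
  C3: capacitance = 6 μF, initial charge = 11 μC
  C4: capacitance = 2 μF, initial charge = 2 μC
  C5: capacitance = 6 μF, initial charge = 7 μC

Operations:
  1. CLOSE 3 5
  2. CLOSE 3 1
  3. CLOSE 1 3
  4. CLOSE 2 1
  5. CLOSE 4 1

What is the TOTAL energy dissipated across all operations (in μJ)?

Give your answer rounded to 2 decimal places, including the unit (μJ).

Answer: 12.88 μJ

Derivation:
Initial: C1(4μF, Q=17μC, V=4.25V), C2(1μF, Q=4μC, V=4.00V), C3(6μF, Q=11μC, V=1.83V), C4(2μF, Q=2μC, V=1.00V), C5(6μF, Q=7μC, V=1.17V)
Op 1: CLOSE 3-5: Q_total=18.00, C_total=12.00, V=1.50; Q3=9.00, Q5=9.00; dissipated=0.667
Op 2: CLOSE 3-1: Q_total=26.00, C_total=10.00, V=2.60; Q3=15.60, Q1=10.40; dissipated=9.075
Op 3: CLOSE 1-3: Q_total=26.00, C_total=10.00, V=2.60; Q1=10.40, Q3=15.60; dissipated=0.000
Op 4: CLOSE 2-1: Q_total=14.40, C_total=5.00, V=2.88; Q2=2.88, Q1=11.52; dissipated=0.784
Op 5: CLOSE 4-1: Q_total=13.52, C_total=6.00, V=2.25; Q4=4.51, Q1=9.01; dissipated=2.356
Total dissipated: 12.882 μJ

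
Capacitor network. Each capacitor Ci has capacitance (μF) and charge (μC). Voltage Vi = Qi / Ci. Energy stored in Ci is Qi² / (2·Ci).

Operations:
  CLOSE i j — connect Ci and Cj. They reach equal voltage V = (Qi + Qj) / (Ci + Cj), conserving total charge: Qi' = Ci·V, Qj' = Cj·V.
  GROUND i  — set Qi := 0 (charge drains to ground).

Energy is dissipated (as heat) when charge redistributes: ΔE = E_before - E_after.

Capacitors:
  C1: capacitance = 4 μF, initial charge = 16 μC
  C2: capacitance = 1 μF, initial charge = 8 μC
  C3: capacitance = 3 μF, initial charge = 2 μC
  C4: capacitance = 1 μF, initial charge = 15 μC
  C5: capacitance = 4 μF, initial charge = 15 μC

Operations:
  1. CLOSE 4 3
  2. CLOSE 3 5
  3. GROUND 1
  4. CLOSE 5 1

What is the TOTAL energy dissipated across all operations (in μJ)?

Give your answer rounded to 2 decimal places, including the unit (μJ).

Initial: C1(4μF, Q=16μC, V=4.00V), C2(1μF, Q=8μC, V=8.00V), C3(3μF, Q=2μC, V=0.67V), C4(1μF, Q=15μC, V=15.00V), C5(4μF, Q=15μC, V=3.75V)
Op 1: CLOSE 4-3: Q_total=17.00, C_total=4.00, V=4.25; Q4=4.25, Q3=12.75; dissipated=77.042
Op 2: CLOSE 3-5: Q_total=27.75, C_total=7.00, V=3.96; Q3=11.89, Q5=15.86; dissipated=0.214
Op 3: GROUND 1: Q1=0; energy lost=32.000
Op 4: CLOSE 5-1: Q_total=15.86, C_total=8.00, V=1.98; Q5=7.93, Q1=7.93; dissipated=15.716
Total dissipated: 124.972 μJ

Answer: 124.97 μJ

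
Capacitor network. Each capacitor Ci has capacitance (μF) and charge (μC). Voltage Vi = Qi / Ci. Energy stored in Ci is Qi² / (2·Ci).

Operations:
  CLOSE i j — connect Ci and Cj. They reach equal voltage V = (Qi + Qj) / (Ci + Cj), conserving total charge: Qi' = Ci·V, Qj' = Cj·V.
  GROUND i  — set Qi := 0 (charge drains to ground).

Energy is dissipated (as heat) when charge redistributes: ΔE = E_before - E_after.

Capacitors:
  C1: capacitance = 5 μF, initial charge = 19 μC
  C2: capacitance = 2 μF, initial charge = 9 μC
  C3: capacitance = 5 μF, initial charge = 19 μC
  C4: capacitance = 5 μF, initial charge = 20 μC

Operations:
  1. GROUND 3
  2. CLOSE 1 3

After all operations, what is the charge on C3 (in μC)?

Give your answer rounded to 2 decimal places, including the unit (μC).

Answer: 9.50 μC

Derivation:
Initial: C1(5μF, Q=19μC, V=3.80V), C2(2μF, Q=9μC, V=4.50V), C3(5μF, Q=19μC, V=3.80V), C4(5μF, Q=20μC, V=4.00V)
Op 1: GROUND 3: Q3=0; energy lost=36.100
Op 2: CLOSE 1-3: Q_total=19.00, C_total=10.00, V=1.90; Q1=9.50, Q3=9.50; dissipated=18.050
Final charges: Q1=9.50, Q2=9.00, Q3=9.50, Q4=20.00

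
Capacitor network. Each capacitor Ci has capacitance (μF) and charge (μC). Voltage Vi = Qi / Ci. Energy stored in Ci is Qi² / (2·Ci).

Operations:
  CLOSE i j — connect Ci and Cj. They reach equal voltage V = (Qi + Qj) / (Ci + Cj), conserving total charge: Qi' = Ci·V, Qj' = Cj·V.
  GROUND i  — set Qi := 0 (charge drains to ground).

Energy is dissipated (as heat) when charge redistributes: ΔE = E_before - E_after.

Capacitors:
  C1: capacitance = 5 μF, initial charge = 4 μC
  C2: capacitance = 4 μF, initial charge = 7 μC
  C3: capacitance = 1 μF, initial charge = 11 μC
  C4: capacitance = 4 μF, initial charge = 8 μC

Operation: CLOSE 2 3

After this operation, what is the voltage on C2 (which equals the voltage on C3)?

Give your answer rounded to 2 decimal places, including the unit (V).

Answer: 3.60 V

Derivation:
Initial: C1(5μF, Q=4μC, V=0.80V), C2(4μF, Q=7μC, V=1.75V), C3(1μF, Q=11μC, V=11.00V), C4(4μF, Q=8μC, V=2.00V)
Op 1: CLOSE 2-3: Q_total=18.00, C_total=5.00, V=3.60; Q2=14.40, Q3=3.60; dissipated=34.225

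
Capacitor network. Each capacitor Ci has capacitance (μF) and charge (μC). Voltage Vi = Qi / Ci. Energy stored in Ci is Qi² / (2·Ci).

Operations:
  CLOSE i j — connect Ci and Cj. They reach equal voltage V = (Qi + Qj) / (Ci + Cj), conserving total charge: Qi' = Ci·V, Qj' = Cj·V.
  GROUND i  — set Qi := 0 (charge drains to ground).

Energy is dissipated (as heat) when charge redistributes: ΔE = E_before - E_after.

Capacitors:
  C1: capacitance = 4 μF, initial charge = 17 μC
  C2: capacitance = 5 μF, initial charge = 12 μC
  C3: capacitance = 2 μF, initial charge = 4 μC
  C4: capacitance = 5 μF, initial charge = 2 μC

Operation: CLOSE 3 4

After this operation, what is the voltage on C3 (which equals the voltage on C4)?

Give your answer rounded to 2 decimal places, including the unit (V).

Initial: C1(4μF, Q=17μC, V=4.25V), C2(5μF, Q=12μC, V=2.40V), C3(2μF, Q=4μC, V=2.00V), C4(5μF, Q=2μC, V=0.40V)
Op 1: CLOSE 3-4: Q_total=6.00, C_total=7.00, V=0.86; Q3=1.71, Q4=4.29; dissipated=1.829

Answer: 0.86 V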